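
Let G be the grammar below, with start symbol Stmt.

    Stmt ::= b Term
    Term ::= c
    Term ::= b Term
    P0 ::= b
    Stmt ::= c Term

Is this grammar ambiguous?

Unambiguous

(P0 is unreachable from Stmt, so its rules don't affect L(Stmt).) Restricted to the reachable nonterminals, every rule has the form A → t or A → t B, and no two rules for the same A share a first terminal. The grammar encodes a DFA — one run per string.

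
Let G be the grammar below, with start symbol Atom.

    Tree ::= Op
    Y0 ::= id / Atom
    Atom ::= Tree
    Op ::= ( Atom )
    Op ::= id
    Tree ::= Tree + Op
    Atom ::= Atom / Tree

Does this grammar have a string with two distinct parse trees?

Unambiguous

(Y0 is unreachable from Atom, so its rules don't affect L(Atom).) This is a standard precedence ladder (Atom over Tree over Op), with each level left-recursive on its own operator ('/' at Atom, '+' at Tree). That structure is LR(1), hence unambiguous.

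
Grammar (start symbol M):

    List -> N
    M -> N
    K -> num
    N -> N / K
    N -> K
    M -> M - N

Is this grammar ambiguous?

Unambiguous

Only M, N, K are reachable from M; ignoring the rest: M → M - N | N  ;  N → N / K | K  — a left-associative chain with K at the bottom. Each string factors uniquely by precedence.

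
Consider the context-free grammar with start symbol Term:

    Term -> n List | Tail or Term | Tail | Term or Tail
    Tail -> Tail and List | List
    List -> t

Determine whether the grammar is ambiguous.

Ambiguous

Witness: t or t

Derivation 1: Term ⇒ Tail or Term ⇒ List or Term ⇒ t or Term ⇒ t or Tail ⇒ t or List ⇒ t or t
Derivation 2: Term ⇒ Term or Tail ⇒ Tail or Tail ⇒ List or Tail ⇒ t or Tail ⇒ t or List ⇒ t or t

Two distinct leftmost derivations for the same string.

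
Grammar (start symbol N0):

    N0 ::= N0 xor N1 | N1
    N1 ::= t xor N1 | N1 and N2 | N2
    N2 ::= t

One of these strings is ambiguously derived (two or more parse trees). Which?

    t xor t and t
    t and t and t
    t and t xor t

t xor t and t: 3 trees
t and t and t: 1 tree
t and t xor t: 1 tree

t xor t and t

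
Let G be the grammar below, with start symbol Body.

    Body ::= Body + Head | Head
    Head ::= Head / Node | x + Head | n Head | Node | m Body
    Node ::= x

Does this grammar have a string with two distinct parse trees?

Ambiguous

Witness: x + x

Derivation 1: Body ⇒ Body + Head ⇒ Head + Head ⇒ Node + Head ⇒ x + Head ⇒ x + Node ⇒ x + x
Derivation 2: Body ⇒ Head ⇒ x + Head ⇒ x + Node ⇒ x + x

Two distinct leftmost derivations for the same string.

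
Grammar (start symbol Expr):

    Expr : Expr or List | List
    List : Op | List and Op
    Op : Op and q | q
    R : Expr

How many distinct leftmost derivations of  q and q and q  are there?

4

Parse trees for q and q and q:
  [Expr [List [Op [Op [Op q] and q] and q]]]
  [Expr [List [List [Op q]] and [Op [Op q] and q]]]
  [Expr [List [List [Op [Op q] and q]] and [Op q]]]
  [Expr [List [List [List [Op q]] and [Op q]] and [Op q]]]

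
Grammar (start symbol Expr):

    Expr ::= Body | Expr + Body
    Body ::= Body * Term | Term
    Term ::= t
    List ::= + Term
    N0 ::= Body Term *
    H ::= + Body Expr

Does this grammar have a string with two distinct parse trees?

Unambiguous

(List, N0, H are unreachable from Expr, so their rules don't affect L(Expr).) This is a standard precedence ladder (Expr over Body over Term), with each level left-recursive on its own operator ('+' at Expr, '*' at Body). That structure is LR(1), hence unambiguous.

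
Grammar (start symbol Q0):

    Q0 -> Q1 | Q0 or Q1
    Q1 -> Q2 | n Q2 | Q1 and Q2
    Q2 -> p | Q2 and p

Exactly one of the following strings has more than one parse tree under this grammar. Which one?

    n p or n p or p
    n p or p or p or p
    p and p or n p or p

p and p or n p or p

n p or n p or p: 1 tree
n p or p or p or p: 1 tree
p and p or n p or p: 2 trees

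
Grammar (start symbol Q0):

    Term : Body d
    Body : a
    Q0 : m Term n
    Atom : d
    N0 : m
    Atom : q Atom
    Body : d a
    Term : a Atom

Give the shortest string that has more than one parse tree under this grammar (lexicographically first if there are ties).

m a d n

length 4: m a d n has 2 parse trees

Two derivations of m a d n:
  Q0 ⇒ m Term n ⇒ m Body d n ⇒ m a d n
  Q0 ⇒ m Term n ⇒ m a Atom n ⇒ m a d n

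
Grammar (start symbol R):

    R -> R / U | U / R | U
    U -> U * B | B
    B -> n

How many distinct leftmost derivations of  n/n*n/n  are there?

4

Parse trees for n/n*n/n:
  [R [R [R [U [B n]]] / [U [U [B n]] * [B n]]] / [U [B n]]]
  [R [R [U [B n]] / [R [U [U [B n]] * [B n]]]] / [U [B n]]]
  [R [U [B n]] / [R [R [U [U [B n]] * [B n]]] / [U [B n]]]]
  [R [U [B n]] / [R [U [U [B n]] * [B n]] / [R [U [B n]]]]]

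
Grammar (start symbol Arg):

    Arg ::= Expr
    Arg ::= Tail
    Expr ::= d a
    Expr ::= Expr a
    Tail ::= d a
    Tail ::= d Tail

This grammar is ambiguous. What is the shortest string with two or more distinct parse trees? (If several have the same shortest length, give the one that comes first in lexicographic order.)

length 2: d a has 2 parse trees

Two derivations of d a:
  Arg ⇒ Expr ⇒ d a
  Arg ⇒ Tail ⇒ d a

d a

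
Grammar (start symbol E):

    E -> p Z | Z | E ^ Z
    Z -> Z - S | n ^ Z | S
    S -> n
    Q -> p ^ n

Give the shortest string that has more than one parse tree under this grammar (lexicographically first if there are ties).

length 1: no string has ≥2 trees
length 2: no string has ≥2 trees
length 3: n ^ n has 2 parse trees

Two derivations of n ^ n:
  E ⇒ Z ⇒ n ^ Z ⇒ n ^ S ⇒ n ^ n
  E ⇒ E ^ Z ⇒ Z ^ Z ⇒ S ^ Z ⇒ n ^ Z ⇒ n ^ S ⇒ n ^ n

n ^ n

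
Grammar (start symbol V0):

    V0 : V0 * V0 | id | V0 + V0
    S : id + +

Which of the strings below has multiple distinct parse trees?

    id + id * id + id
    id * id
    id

id + id * id + id

id + id * id + id: 5 trees
id * id: 1 tree
id: 1 tree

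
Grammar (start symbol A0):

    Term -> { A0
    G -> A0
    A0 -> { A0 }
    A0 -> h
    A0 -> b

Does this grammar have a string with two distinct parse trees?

Only A0 is reachable from A0; ignoring the rest: Each string is a nest of matched brackets around a single atom. An opening bracket forces the recursive rule; an atom forces the base rule.

Unambiguous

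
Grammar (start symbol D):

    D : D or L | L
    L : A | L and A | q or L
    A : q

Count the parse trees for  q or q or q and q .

7

Parse trees for q or q or q and q:
  [D [D [L [A q]]] or [L [L q or [L [A q]]] and [A q]]]
  [D [D [L [A q]]] or [L q or [L [L [A q]] and [A q]]]]
  [D [D [D [L [A q]]] or [L [A q]]] or [L [L [A q]] and [A q]]]
  [D [D [L q or [L [A q]]]] or [L [L [A q]] and [A q]]]
  [D [L [L q or [L q or [L [A q]]]] and [A q]]]
  [D [L q or [L [L q or [L [A q]]] and [A q]]]]
  [D [L q or [L q or [L [L [A q]] and [A q]]]]]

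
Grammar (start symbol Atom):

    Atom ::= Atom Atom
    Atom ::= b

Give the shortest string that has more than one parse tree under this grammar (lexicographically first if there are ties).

b b b

length 1: no string has ≥2 trees
length 2: no string has ≥2 trees
length 3: b b b has 2 parse trees

Two derivations of b b b:
  Atom ⇒ Atom Atom ⇒ Atom Atom Atom ⇒ b Atom Atom ⇒ b b Atom ⇒ b b b
  Atom ⇒ Atom Atom ⇒ b Atom ⇒ b Atom Atom ⇒ b b Atom ⇒ b b b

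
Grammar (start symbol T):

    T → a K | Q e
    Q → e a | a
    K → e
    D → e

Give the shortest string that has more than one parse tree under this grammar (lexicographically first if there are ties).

a e

length 2: a e has 2 parse trees

Two derivations of a e:
  T ⇒ a K ⇒ a e
  T ⇒ Q e ⇒ a e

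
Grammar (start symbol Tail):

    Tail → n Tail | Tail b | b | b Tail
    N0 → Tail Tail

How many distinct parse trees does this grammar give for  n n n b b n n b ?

Parse trees for n n n b b n n b:
  [Tail n [Tail n [Tail n [Tail b [Tail b [Tail n [Tail n [Tail b]]]]]]]]

1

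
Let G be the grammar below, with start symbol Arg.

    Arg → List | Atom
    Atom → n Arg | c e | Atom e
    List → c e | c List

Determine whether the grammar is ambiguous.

Ambiguous

Witness: c e

Derivation 1: Arg ⇒ List ⇒ c e
Derivation 2: Arg ⇒ Atom ⇒ c e

Two distinct leftmost derivations for the same string.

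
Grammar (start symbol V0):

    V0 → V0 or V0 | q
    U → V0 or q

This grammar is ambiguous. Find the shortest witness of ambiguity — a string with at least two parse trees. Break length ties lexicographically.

q or q or q

length 1: no string has ≥2 trees
length 3: no string has ≥2 trees
length 5: q or q or q has 2 parse trees

Two derivations of q or q or q:
  V0 ⇒ V0 or V0 ⇒ V0 or V0 or V0 ⇒ q or V0 or V0 ⇒ q or q or V0 ⇒ q or q or q
  V0 ⇒ V0 or V0 ⇒ q or V0 ⇒ q or V0 or V0 ⇒ q or q or V0 ⇒ q or q or q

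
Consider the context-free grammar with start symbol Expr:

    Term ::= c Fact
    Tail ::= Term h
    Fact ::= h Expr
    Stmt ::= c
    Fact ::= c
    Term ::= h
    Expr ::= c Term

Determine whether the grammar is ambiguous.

(Tail, Stmt are unreachable from Expr, so their rules don't affect L(Expr).) Restricted to the reachable nonterminals, every rule has the form A → t or A → t B, and no two rules for the same A share a first terminal. The grammar encodes a DFA — one run per string.

Unambiguous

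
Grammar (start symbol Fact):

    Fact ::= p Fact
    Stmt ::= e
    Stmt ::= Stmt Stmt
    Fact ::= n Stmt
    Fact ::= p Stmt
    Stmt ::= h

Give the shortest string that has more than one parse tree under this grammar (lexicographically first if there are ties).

length 2: no string has ≥2 trees
length 3: no string has ≥2 trees
length 4: n e e e has 2 parse trees

Two derivations of n e e e:
  Fact ⇒ n Stmt ⇒ n Stmt Stmt ⇒ n e Stmt ⇒ n e Stmt Stmt ⇒ n e e Stmt ⇒ n e e e
  Fact ⇒ n Stmt ⇒ n Stmt Stmt ⇒ n Stmt Stmt Stmt ⇒ n e Stmt Stmt ⇒ n e e Stmt ⇒ n e e e

n e e e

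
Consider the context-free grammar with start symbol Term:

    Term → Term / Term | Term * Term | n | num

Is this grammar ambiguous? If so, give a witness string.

Ambiguous

Witness: n * n * n

Derivation 1: Term ⇒ Term * Term ⇒ Term * Term * Term ⇒ n * Term * Term ⇒ n * n * Term ⇒ n * n * n
Derivation 2: Term ⇒ Term * Term ⇒ n * Term ⇒ n * Term * Term ⇒ n * n * Term ⇒ n * n * n

Two distinct leftmost derivations for the same string.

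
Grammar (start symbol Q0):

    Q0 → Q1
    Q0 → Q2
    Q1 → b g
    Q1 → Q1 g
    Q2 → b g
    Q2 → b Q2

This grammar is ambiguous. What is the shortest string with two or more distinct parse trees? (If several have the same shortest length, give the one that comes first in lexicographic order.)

length 2: b g has 2 parse trees

Two derivations of b g:
  Q0 ⇒ Q1 ⇒ b g
  Q0 ⇒ Q2 ⇒ b g

b g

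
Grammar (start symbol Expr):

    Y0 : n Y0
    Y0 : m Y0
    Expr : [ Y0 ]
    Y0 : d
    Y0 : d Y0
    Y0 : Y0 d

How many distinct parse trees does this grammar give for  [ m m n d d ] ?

Parse trees for [ m m n d d ]:
  [Expr [ [Y0 m [Y0 m [Y0 n [Y0 d [Y0 d]]]]] ]]
  [Expr [ [Y0 m [Y0 m [Y0 n [Y0 [Y0 d] d]]]] ]]
  [Expr [ [Y0 m [Y0 m [Y0 [Y0 n [Y0 d]] d]]] ]]
  [Expr [ [Y0 m [Y0 [Y0 m [Y0 n [Y0 d]]] d]] ]]
  [Expr [ [Y0 [Y0 m [Y0 m [Y0 n [Y0 d]]]] d] ]]

5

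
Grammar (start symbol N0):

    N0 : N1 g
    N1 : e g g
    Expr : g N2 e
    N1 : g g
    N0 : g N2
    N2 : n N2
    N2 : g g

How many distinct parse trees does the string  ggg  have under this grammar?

2

Parse trees for ggg:
  [N0 [N1 g g] g]
  [N0 g [N2 g g]]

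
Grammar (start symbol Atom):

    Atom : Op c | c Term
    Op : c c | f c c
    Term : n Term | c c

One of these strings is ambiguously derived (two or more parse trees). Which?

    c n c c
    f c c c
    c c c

c c c

c n c c: 1 tree
f c c c: 1 tree
c c c: 2 trees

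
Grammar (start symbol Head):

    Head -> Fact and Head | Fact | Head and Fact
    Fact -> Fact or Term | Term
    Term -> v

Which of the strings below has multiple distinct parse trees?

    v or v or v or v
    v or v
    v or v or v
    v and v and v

v or v or v or v: 1 tree
v or v: 1 tree
v or v or v: 1 tree
v and v and v: 4 trees

v and v and v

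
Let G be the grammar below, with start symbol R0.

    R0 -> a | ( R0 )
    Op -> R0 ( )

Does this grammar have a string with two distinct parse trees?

(Op is unreachable from R0, so its rules don't affect L(R0).) Each string is a nest of matched brackets around a single atom. An opening bracket forces the recursive rule; an atom forces the base rule.

Unambiguous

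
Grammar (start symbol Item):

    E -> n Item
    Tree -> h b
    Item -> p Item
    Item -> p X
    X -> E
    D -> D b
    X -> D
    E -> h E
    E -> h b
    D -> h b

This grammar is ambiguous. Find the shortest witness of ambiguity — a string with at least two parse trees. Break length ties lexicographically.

length 3: p h b has 2 parse trees

Two derivations of p h b:
  Item ⇒ p X ⇒ p E ⇒ p h b
  Item ⇒ p X ⇒ p D ⇒ p h b

p h b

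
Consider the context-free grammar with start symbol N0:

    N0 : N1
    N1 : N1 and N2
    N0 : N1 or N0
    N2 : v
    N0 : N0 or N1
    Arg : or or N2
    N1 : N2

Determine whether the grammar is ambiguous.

Witness: v or v

Derivation 1: N0 ⇒ N1 or N0 ⇒ N2 or N0 ⇒ v or N0 ⇒ v or N1 ⇒ v or N2 ⇒ v or v
Derivation 2: N0 ⇒ N0 or N1 ⇒ N1 or N1 ⇒ N2 or N1 ⇒ v or N1 ⇒ v or N2 ⇒ v or v

Two distinct leftmost derivations for the same string.

Ambiguous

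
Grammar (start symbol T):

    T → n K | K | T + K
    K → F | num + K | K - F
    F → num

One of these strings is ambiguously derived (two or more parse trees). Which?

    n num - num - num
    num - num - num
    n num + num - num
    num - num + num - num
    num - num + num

n num + num - num

n num - num - num: 1 tree
num - num - num: 1 tree
n num + num - num: 3 trees
num - num + num - num: 1 tree
num - num + num: 1 tree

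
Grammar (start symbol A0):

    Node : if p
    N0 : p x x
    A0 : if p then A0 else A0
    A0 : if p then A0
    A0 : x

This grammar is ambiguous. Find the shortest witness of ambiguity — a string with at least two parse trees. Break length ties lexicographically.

length 1: no string has ≥2 trees
length 4: no string has ≥2 trees
length 6: no string has ≥2 trees
length 7: no string has ≥2 trees
length 9: if p then if p then x else x has 2 parse trees

Two derivations of if p then if p then x else x:
  A0 ⇒ if p then A0 else A0 ⇒ if p then if p then A0 else A0 ⇒ if p then if p then x else A0 ⇒ if p then if p then x else x
  A0 ⇒ if p then A0 ⇒ if p then if p then A0 else A0 ⇒ if p then if p then x else A0 ⇒ if p then if p then x else x

if p then if p then x else x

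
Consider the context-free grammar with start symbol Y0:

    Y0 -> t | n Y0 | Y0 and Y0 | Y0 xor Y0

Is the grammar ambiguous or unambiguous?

Ambiguous

Witness: n t and t

Derivation 1: Y0 ⇒ n Y0 ⇒ n Y0 and Y0 ⇒ n t and Y0 ⇒ n t and t
Derivation 2: Y0 ⇒ Y0 and Y0 ⇒ n Y0 and Y0 ⇒ n t and Y0 ⇒ n t and t

Two distinct leftmost derivations for the same string.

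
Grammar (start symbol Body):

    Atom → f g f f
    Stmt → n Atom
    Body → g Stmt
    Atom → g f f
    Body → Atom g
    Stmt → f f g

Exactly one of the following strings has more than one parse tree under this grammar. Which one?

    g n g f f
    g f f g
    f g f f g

g n g f f: 1 tree
g f f g: 2 trees
f g f f g: 1 tree

g f f g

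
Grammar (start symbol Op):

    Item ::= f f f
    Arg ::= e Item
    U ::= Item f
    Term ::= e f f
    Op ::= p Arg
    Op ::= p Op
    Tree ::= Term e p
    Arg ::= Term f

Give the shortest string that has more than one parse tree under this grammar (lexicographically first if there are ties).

length 5: p e f f f has 2 parse trees

Two derivations of p e f f f:
  Op ⇒ p Arg ⇒ p e Item ⇒ p e f f f
  Op ⇒ p Arg ⇒ p Term f ⇒ p e f f f

p e f f f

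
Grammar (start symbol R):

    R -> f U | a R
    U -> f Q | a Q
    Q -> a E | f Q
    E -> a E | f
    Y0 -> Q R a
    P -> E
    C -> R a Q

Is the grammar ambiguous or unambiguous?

Unambiguous

Only R, U, Q, E are reachable from R; ignoring the rest: Each reachable nonterminal has at most one production per leading terminal, and all productions are right-linear; the derivation is determined token-by-token.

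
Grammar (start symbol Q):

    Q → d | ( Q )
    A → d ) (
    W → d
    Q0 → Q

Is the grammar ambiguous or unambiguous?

(A, W, Q0 are unreachable from Q, so their rules don't affect L(Q).) Each string is a nest of matched brackets around a single atom. An opening bracket forces the recursive rule; an atom forces the base rule.

Unambiguous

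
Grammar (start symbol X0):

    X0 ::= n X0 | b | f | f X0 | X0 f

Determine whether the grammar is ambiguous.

Ambiguous

Witness: f f

Derivation 1: X0 ⇒ f X0 ⇒ f f
Derivation 2: X0 ⇒ X0 f ⇒ f f

Two distinct leftmost derivations for the same string.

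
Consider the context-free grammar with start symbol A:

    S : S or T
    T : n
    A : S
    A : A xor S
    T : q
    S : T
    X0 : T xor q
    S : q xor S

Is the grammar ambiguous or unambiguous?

Witness: q xor n

Derivation 1: A ⇒ S ⇒ q xor S ⇒ q xor T ⇒ q xor n
Derivation 2: A ⇒ A xor S ⇒ S xor S ⇒ T xor S ⇒ q xor S ⇒ q xor T ⇒ q xor n

Two distinct leftmost derivations for the same string.

Ambiguous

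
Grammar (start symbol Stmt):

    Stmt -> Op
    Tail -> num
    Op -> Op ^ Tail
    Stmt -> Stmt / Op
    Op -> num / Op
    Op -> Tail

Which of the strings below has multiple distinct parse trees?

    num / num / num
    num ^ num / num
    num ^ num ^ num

num / num / num

num / num / num: 4 trees
num ^ num / num: 1 tree
num ^ num ^ num: 1 tree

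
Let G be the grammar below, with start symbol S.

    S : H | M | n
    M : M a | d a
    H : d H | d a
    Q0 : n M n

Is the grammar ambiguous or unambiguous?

Witness: d a

Derivation 1: S ⇒ H ⇒ d a
Derivation 2: S ⇒ M ⇒ d a

Two distinct leftmost derivations for the same string.

Ambiguous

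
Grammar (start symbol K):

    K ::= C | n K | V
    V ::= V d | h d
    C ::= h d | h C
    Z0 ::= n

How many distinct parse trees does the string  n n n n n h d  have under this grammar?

Parse trees for n n n n n h d:
  [K n [K n [K n [K n [K n [K [C h d]]]]]]]
  [K n [K n [K n [K n [K n [K [V h d]]]]]]]

2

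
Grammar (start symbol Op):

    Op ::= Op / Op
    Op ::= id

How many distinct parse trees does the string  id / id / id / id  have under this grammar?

Parse trees for id / id / id / id:
  [Op [Op id] / [Op [Op id] / [Op [Op id] / [Op id]]]]
  [Op [Op id] / [Op [Op [Op id] / [Op id]] / [Op id]]]
  [Op [Op [Op id] / [Op id]] / [Op [Op id] / [Op id]]]
  [Op [Op [Op id] / [Op [Op id] / [Op id]]] / [Op id]]
  [Op [Op [Op [Op id] / [Op id]] / [Op id]] / [Op id]]

5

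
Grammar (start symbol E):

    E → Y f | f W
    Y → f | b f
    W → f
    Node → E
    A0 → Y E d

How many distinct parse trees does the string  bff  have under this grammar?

Parse trees for bff:
  [E [Y b f] f]

1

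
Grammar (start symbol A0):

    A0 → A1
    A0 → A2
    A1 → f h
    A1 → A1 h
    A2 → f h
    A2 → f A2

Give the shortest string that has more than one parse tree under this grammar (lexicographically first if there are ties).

f h

length 2: f h has 2 parse trees

Two derivations of f h:
  A0 ⇒ A1 ⇒ f h
  A0 ⇒ A2 ⇒ f h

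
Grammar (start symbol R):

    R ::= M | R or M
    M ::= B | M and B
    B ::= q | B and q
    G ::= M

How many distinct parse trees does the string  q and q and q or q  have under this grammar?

4

Parse trees for q and q and q or q:
  [R [R [M [B [B [B q] and q] and q]]] or [M [B q]]]
  [R [R [M [M [B q]] and [B [B q] and q]]] or [M [B q]]]
  [R [R [M [M [B [B q] and q]] and [B q]]] or [M [B q]]]
  [R [R [M [M [M [B q]] and [B q]] and [B q]]] or [M [B q]]]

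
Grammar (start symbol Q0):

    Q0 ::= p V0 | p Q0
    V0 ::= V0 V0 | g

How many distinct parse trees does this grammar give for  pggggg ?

Parse trees for pggggg (showing first 6 of 14):
  [Q0 p [V0 [V0 g] [V0 [V0 g] [V0 [V0 g] [V0 [V0 g] [V0 g]]]]]]
  [Q0 p [V0 [V0 g] [V0 [V0 g] [V0 [V0 [V0 g] [V0 g]] [V0 g]]]]]
  [Q0 p [V0 [V0 g] [V0 [V0 [V0 g] [V0 g]] [V0 [V0 g] [V0 g]]]]]
  [Q0 p [V0 [V0 g] [V0 [V0 [V0 g] [V0 [V0 g] [V0 g]]] [V0 g]]]]
  [Q0 p [V0 [V0 g] [V0 [V0 [V0 [V0 g] [V0 g]] [V0 g]] [V0 g]]]]
  [Q0 p [V0 [V0 [V0 g] [V0 g]] [V0 [V0 g] [V0 [V0 g] [V0 g]]]]]

14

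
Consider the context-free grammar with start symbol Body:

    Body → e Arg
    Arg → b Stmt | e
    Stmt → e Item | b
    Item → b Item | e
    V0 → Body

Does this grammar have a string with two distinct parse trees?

(V0 is unreachable from Body, so its rules don't affect L(Body).) Each reachable nonterminal has at most one production per leading terminal, and all productions are right-linear; the derivation is determined token-by-token.

Unambiguous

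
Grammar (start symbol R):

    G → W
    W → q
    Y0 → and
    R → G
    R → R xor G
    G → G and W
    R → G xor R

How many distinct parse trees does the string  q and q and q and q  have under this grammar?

1

Parse trees for q and q and q and q:
  [R [G [G [G [G [W q]] and [W q]] and [W q]] and [W q]]]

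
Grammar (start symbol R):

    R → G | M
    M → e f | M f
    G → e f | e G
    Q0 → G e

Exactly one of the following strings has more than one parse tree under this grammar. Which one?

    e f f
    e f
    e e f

e f f: 1 tree
e f: 2 trees
e e f: 1 tree

e f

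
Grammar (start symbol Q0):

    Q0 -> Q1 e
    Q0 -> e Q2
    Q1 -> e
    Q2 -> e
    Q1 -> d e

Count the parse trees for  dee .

1

Parse trees for dee:
  [Q0 [Q1 d e] e]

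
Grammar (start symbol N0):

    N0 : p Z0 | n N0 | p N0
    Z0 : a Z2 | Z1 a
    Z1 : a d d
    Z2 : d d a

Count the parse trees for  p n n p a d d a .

Parse trees for p n n p a d d a:
  [N0 p [N0 n [N0 n [N0 p [Z0 a [Z2 d d a]]]]]]
  [N0 p [N0 n [N0 n [N0 p [Z0 [Z1 a d d] a]]]]]

2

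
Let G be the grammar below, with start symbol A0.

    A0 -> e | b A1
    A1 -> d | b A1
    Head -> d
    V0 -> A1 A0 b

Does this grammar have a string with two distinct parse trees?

(Head, V0 are unreachable from A0, so their rules don't affect L(A0).) The reachable rules are right-linear with at most one rule per (nonterminal, next-terminal) pair. Each input token forces the next rule, so parsing is deterministic.

Unambiguous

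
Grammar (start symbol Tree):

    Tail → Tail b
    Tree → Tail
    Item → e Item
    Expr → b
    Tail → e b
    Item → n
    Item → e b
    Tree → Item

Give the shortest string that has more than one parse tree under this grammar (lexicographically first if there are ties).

e b

length 1: no string has ≥2 trees
length 2: e b has 2 parse trees

Two derivations of e b:
  Tree ⇒ Tail ⇒ e b
  Tree ⇒ Item ⇒ e b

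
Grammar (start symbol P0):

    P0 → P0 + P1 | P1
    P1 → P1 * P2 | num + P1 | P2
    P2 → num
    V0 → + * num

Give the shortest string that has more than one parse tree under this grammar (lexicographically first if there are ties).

num + num

length 1: no string has ≥2 trees
length 3: num + num has 2 parse trees

Two derivations of num + num:
  P0 ⇒ P0 + P1 ⇒ P1 + P1 ⇒ P2 + P1 ⇒ num + P1 ⇒ num + P2 ⇒ num + num
  P0 ⇒ P1 ⇒ num + P1 ⇒ num + P2 ⇒ num + num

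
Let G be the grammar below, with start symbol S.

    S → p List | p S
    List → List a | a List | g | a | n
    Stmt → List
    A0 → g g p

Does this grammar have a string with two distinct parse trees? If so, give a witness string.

Witness: p a a

Derivation 1: S ⇒ p List ⇒ p List a ⇒ p a a
Derivation 2: S ⇒ p List ⇒ p a List ⇒ p a a

Two distinct leftmost derivations for the same string.

Ambiguous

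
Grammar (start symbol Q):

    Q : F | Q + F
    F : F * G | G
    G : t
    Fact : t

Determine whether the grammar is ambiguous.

Unambiguous

(Fact is unreachable from Q, so its rules don't affect L(Q).) This is a standard precedence ladder (Q over F over G), with each level left-recursive on its own operator ('+' at Q, '*' at F). That structure is LR(1), hence unambiguous.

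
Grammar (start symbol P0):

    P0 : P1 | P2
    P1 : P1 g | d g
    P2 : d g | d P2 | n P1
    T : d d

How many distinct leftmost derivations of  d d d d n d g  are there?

1

Parse trees for d d d d n d g:
  [P0 [P2 d [P2 d [P2 d [P2 d [P2 n [P1 d g]]]]]]]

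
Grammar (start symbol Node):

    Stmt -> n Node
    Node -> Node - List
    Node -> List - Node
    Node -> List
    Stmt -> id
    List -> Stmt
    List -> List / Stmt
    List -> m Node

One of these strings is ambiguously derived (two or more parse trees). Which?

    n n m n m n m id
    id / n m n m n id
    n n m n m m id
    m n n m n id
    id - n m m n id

n n m n m n m id: 1 tree
id / n m n m n id: 1 tree
n n m n m m id: 1 tree
m n n m n id: 1 tree
id - n m m n id: 2 trees

id - n m m n id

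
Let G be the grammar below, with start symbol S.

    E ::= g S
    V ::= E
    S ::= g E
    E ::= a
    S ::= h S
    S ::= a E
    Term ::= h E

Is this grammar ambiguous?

Only S, E are reachable from S; ignoring the rest: Each reachable nonterminal has at most one production per leading terminal, and all productions are right-linear; the derivation is determined token-by-token.

Unambiguous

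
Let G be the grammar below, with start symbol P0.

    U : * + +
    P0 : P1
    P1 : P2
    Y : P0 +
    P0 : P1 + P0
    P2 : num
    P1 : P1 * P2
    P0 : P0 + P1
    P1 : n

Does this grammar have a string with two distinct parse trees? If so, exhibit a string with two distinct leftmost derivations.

Witness: n + n

Derivation 1: P0 ⇒ P1 + P0 ⇒ n + P0 ⇒ n + P1 ⇒ n + n
Derivation 2: P0 ⇒ P0 + P1 ⇒ P1 + P1 ⇒ n + P1 ⇒ n + n

Two distinct leftmost derivations for the same string.

Ambiguous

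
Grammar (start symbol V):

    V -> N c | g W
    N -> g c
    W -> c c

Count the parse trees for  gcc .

2

Parse trees for gcc:
  [V [N g c] c]
  [V g [W c c]]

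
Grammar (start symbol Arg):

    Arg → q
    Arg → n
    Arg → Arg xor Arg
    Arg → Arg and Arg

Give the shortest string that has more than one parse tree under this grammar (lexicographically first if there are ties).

n and n and n

length 1: no string has ≥2 trees
length 3: no string has ≥2 trees
length 5: n and n and n has 2 parse trees

Two derivations of n and n and n:
  Arg ⇒ Arg and Arg ⇒ n and Arg ⇒ n and Arg and Arg ⇒ n and n and Arg ⇒ n and n and n
  Arg ⇒ Arg and Arg ⇒ Arg and Arg and Arg ⇒ n and Arg and Arg ⇒ n and n and Arg ⇒ n and n and n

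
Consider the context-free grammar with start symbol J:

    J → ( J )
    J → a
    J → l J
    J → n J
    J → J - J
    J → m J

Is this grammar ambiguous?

Witness: l a - a

Derivation 1: J ⇒ l J ⇒ l J - J ⇒ l a - J ⇒ l a - a
Derivation 2: J ⇒ J - J ⇒ l J - J ⇒ l a - J ⇒ l a - a

Two distinct leftmost derivations for the same string.

Ambiguous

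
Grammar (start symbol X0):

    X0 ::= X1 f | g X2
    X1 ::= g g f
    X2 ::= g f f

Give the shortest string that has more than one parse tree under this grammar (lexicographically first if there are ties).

length 4: g g f f has 2 parse trees

Two derivations of g g f f:
  X0 ⇒ X1 f ⇒ g g f f
  X0 ⇒ g X2 ⇒ g g f f

g g f f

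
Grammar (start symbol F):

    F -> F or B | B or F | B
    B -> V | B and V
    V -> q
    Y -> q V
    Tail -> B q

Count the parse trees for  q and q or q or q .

Parse trees for q and q or q or q:
  [F [F [F [B [B [V q]] and [V q]]] or [B [V q]]] or [B [V q]]]
  [F [F [B [B [V q]] and [V q]] or [F [B [V q]]]] or [B [V q]]]
  [F [B [B [V q]] and [V q]] or [F [F [B [V q]]] or [B [V q]]]]
  [F [B [B [V q]] and [V q]] or [F [B [V q]] or [F [B [V q]]]]]

4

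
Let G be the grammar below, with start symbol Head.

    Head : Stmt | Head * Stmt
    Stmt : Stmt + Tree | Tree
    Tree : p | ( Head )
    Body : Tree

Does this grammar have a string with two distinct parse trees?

Only Head, Stmt, Tree are reachable from Head; ignoring the rest: This is a standard precedence ladder (Head over Stmt over Tree), with each level left-recursive on its own operator ('*' at Head, '+' at Stmt). That structure is LR(1), hence unambiguous.

Unambiguous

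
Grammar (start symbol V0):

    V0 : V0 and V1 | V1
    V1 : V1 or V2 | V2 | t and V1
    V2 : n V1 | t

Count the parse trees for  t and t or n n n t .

3

Parse trees for t and t or n n n t:
  [V0 [V0 [V1 [V2 t]]] and [V1 [V1 [V2 t]] or [V2 n [V1 [V2 n [V1 [V2 n [V1 [V2 t]]]]]]]]]
  [V0 [V1 [V1 t and [V1 [V2 t]]] or [V2 n [V1 [V2 n [V1 [V2 n [V1 [V2 t]]]]]]]]]
  [V0 [V1 t and [V1 [V1 [V2 t]] or [V2 n [V1 [V2 n [V1 [V2 n [V1 [V2 t]]]]]]]]]]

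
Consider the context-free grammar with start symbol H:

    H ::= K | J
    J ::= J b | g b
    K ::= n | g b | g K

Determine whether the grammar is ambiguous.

Witness: g b

Derivation 1: H ⇒ K ⇒ g b
Derivation 2: H ⇒ J ⇒ g b

Two distinct leftmost derivations for the same string.

Ambiguous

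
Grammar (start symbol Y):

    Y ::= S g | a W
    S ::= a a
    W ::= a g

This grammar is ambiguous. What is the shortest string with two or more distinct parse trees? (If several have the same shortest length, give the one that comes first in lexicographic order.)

a a g

length 3: a a g has 2 parse trees

Two derivations of a a g:
  Y ⇒ S g ⇒ a a g
  Y ⇒ a W ⇒ a a g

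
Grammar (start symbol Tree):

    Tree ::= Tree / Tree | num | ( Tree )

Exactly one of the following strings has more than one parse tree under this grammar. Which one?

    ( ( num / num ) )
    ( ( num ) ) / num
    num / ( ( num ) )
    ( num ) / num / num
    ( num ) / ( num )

( num ) / num / num

( ( num / num ) ): 1 tree
( ( num ) ) / num: 1 tree
num / ( ( num ) ): 1 tree
( num ) / num / num: 2 trees
( num ) / ( num ): 1 tree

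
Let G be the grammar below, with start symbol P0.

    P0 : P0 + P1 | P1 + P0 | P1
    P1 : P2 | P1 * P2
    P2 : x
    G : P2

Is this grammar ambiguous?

Witness: x + x

Derivation 1: P0 ⇒ P0 + P1 ⇒ P1 + P1 ⇒ P2 + P1 ⇒ x + P1 ⇒ x + P2 ⇒ x + x
Derivation 2: P0 ⇒ P1 + P0 ⇒ P2 + P0 ⇒ x + P0 ⇒ x + P1 ⇒ x + P2 ⇒ x + x

Two distinct leftmost derivations for the same string.

Ambiguous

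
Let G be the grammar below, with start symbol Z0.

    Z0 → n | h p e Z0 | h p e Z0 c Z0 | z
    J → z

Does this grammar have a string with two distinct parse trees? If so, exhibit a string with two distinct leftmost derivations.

Witness: h p e h p e n c n

Derivation 1: Z0 ⇒ h p e Z0 ⇒ h p e h p e Z0 c Z0 ⇒ h p e h p e n c Z0 ⇒ h p e h p e n c n
Derivation 2: Z0 ⇒ h p e Z0 c Z0 ⇒ h p e h p e Z0 c Z0 ⇒ h p e h p e n c Z0 ⇒ h p e h p e n c n

Two distinct leftmost derivations for the same string.

Ambiguous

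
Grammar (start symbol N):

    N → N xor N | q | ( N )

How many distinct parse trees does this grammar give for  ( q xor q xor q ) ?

Parse trees for ( q xor q xor q ):
  [N ( [N [N q] xor [N [N q] xor [N q]]] )]
  [N ( [N [N [N q] xor [N q]] xor [N q]] )]

2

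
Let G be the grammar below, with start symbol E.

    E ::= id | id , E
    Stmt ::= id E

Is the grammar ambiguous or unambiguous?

Unambiguous

(Stmt is unreachable from E, so its rules don't affect L(E).) The reachable grammar is A → atom sep A | atom. Each atom is followed by either the separator (recurse) or end-of-string (stop) — no choice point.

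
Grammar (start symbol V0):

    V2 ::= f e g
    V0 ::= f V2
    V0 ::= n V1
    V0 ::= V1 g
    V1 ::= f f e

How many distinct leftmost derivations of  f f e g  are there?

2

Parse trees for f f e g:
  [V0 f [V2 f e g]]
  [V0 [V1 f f e] g]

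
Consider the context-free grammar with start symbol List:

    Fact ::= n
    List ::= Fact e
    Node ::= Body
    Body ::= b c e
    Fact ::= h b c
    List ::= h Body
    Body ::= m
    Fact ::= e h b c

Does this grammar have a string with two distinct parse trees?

Ambiguous

Witness: h b c e

Derivation 1: List ⇒ Fact e ⇒ h b c e
Derivation 2: List ⇒ h Body ⇒ h b c e

Two distinct leftmost derivations for the same string.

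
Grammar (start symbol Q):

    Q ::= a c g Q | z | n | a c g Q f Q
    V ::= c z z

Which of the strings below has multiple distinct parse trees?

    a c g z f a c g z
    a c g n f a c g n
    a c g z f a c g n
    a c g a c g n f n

a c g z f a c g z: 1 tree
a c g n f a c g n: 1 tree
a c g z f a c g n: 1 tree
a c g a c g n f n: 2 trees

a c g a c g n f n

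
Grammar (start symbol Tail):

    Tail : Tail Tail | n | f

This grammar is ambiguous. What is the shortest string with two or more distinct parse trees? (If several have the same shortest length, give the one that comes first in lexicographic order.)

f f f

length 1: no string has ≥2 trees
length 2: no string has ≥2 trees
length 3: f f f has 2 parse trees

Two derivations of f f f:
  Tail ⇒ Tail Tail ⇒ Tail Tail Tail ⇒ f Tail Tail ⇒ f f Tail ⇒ f f f
  Tail ⇒ Tail Tail ⇒ f Tail ⇒ f Tail Tail ⇒ f f Tail ⇒ f f f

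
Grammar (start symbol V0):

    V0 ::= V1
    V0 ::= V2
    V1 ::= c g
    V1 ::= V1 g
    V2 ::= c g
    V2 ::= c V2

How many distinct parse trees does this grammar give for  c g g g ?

Parse trees for c g g g:
  [V0 [V1 [V1 [V1 c g] g] g]]

1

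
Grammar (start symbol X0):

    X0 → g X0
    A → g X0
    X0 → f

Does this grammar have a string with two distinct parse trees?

(A is unreachable from X0, so its rules don't affect L(X0).) Restricted to the reachable nonterminals, every rule has the form A → t or A → t B, and no two rules for the same A share a first terminal. The grammar encodes a DFA — one run per string.

Unambiguous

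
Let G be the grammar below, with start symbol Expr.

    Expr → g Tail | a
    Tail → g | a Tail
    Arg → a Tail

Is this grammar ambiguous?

Unambiguous

Only Expr, Tail are reachable from Expr; ignoring the rest: The reachable rules are right-linear with at most one rule per (nonterminal, next-terminal) pair. Each input token forces the next rule, so parsing is deterministic.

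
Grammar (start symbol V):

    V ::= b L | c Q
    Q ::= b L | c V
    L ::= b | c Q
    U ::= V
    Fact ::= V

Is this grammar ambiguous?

Only V, Q, L are reachable from V; ignoring the rest: Restricted to the reachable nonterminals, every rule has the form A → t or A → t B, and no two rules for the same A share a first terminal. The grammar encodes a DFA — one run per string.

Unambiguous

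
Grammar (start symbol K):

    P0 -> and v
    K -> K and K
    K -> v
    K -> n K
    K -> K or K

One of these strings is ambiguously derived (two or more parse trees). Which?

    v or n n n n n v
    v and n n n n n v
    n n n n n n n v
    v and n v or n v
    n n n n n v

v and n v or n v

v or n n n n n v: 1 tree
v and n n n n n v: 1 tree
n n n n n n n v: 1 tree
v and n v or n v: 3 trees
n n n n n v: 1 tree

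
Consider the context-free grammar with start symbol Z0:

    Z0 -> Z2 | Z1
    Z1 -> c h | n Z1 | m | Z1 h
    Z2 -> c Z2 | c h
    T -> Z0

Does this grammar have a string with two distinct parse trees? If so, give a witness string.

Ambiguous

Witness: c h

Derivation 1: Z0 ⇒ Z2 ⇒ c h
Derivation 2: Z0 ⇒ Z1 ⇒ c h

Two distinct leftmost derivations for the same string.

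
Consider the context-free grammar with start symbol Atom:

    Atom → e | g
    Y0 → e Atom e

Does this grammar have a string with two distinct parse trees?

Unambiguous

Only Atom is reachable from Atom; ignoring the rest: Each reachable nonterminal has at most one production per leading terminal, and all productions are right-linear; the derivation is determined token-by-token.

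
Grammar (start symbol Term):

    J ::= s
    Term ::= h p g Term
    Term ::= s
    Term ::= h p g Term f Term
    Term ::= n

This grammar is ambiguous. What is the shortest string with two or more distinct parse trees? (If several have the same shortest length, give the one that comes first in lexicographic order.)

length 1: no string has ≥2 trees
length 4: no string has ≥2 trees
length 6: no string has ≥2 trees
length 7: no string has ≥2 trees
length 9: h p g h p g n f n has 2 parse trees

Two derivations of h p g h p g n f n:
  Term ⇒ h p g Term ⇒ h p g h p g Term f Term ⇒ h p g h p g n f Term ⇒ h p g h p g n f n
  Term ⇒ h p g Term f Term ⇒ h p g h p g Term f Term ⇒ h p g h p g n f Term ⇒ h p g h p g n f n

h p g h p g n f n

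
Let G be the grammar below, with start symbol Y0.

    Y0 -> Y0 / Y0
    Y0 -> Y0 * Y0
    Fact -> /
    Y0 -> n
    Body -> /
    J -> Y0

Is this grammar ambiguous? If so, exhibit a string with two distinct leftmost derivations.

Witness: n * n * n

Derivation 1: Y0 ⇒ Y0 * Y0 ⇒ Y0 * Y0 * Y0 ⇒ n * Y0 * Y0 ⇒ n * n * Y0 ⇒ n * n * n
Derivation 2: Y0 ⇒ Y0 * Y0 ⇒ n * Y0 ⇒ n * Y0 * Y0 ⇒ n * n * Y0 ⇒ n * n * n

Two distinct leftmost derivations for the same string.

Ambiguous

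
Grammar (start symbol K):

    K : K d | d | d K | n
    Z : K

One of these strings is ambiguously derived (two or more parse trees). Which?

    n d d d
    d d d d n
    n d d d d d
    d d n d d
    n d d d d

n d d d: 1 tree
d d d d n: 1 tree
n d d d d d: 1 tree
d d n d d: 6 trees
n d d d d: 1 tree

d d n d d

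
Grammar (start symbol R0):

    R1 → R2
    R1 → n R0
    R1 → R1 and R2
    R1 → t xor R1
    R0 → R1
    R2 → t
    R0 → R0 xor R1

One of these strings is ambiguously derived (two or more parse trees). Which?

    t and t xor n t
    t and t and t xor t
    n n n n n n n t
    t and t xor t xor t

t and t xor n t: 1 tree
t and t and t xor t: 1 tree
n n n n n n n t: 1 tree
t and t xor t xor t: 2 trees

t and t xor t xor t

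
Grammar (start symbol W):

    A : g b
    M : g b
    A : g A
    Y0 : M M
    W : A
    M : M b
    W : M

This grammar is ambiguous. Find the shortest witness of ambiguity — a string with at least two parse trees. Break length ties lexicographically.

length 2: g b has 2 parse trees

Two derivations of g b:
  W ⇒ A ⇒ g b
  W ⇒ M ⇒ g b

g b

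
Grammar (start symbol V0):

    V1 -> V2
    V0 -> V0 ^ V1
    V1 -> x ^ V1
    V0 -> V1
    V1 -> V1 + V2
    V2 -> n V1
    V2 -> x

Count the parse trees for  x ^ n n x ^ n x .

4

Parse trees for x ^ n n x ^ n x:
  [V0 [V0 [V1 [V2 x]]] ^ [V1 [V2 n [V1 [V2 n [V1 x ^ [V1 [V2 n [V1 [V2 x]]]]]]]]]]
  [V0 [V0 [V0 [V1 [V2 x]]] ^ [V1 [V2 n [V1 [V2 n [V1 [V2 x]]]]]]] ^ [V1 [V2 n [V1 [V2 x]]]]]
  [V0 [V0 [V1 x ^ [V1 [V2 n [V1 [V2 n [V1 [V2 x]]]]]]]] ^ [V1 [V2 n [V1 [V2 x]]]]]
  [V0 [V1 x ^ [V1 [V2 n [V1 [V2 n [V1 x ^ [V1 [V2 n [V1 [V2 x]]]]]]]]]]]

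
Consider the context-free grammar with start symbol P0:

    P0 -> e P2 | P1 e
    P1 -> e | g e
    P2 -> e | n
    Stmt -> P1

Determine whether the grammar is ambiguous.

Witness: e e

Derivation 1: P0 ⇒ e P2 ⇒ e e
Derivation 2: P0 ⇒ P1 e ⇒ e e

Two distinct leftmost derivations for the same string.

Ambiguous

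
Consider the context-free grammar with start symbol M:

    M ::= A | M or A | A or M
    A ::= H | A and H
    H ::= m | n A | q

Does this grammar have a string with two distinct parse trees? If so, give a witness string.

Ambiguous

Witness: m or m

Derivation 1: M ⇒ M or A ⇒ A or A ⇒ H or A ⇒ m or A ⇒ m or H ⇒ m or m
Derivation 2: M ⇒ A or M ⇒ H or M ⇒ m or M ⇒ m or A ⇒ m or H ⇒ m or m

Two distinct leftmost derivations for the same string.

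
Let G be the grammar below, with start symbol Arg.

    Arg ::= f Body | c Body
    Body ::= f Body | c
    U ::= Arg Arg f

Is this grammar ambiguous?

(U is unreachable from Arg, so its rules don't affect L(Arg).) The reachable rules are right-linear with at most one rule per (nonterminal, next-terminal) pair. Each input token forces the next rule, so parsing is deterministic.

Unambiguous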